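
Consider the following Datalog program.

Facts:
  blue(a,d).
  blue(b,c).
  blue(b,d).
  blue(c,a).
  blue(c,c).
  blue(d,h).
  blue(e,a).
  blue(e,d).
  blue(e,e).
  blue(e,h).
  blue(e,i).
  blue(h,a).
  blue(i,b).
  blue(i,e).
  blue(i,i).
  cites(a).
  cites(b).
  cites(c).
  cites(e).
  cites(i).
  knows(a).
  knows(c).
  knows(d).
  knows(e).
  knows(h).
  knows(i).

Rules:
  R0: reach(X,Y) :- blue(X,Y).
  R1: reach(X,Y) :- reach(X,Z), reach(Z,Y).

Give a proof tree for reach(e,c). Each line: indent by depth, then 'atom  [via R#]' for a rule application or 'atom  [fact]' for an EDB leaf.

round 1: derive reach(a,d) via R0 from blue(a,d)
round 1: derive reach(b,c) via R0 from blue(b,c)
round 1: derive reach(b,d) via R0 from blue(b,d)
round 1: derive reach(c,a) via R0 from blue(c,a)
round 1: derive reach(c,c) via R0 from blue(c,c)
round 1: derive reach(d,h) via R0 from blue(d,h)
round 1: derive reach(e,a) via R0 from blue(e,a)
round 1: derive reach(e,d) via R0 from blue(e,d)
round 1: derive reach(e,e) via R0 from blue(e,e)
round 1: derive reach(e,h) via R0 from blue(e,h)
round 1: derive reach(e,i) via R0 from blue(e,i)
round 1: derive reach(h,a) via R0 from blue(h,a)
round 1: derive reach(i,b) via R0 from blue(i,b)
round 1: derive reach(i,e) via R0 from blue(i,e)
round 1: derive reach(i,i) via R0 from blue(i,i)
round 2: derive reach(a,h) via R1 from reach(a,d), reach(d,h)
round 2: derive reach(b,a) via R1 from reach(b,c), reach(c,a)
round 2: derive reach(b,h) via R1 from reach(b,d), reach(d,h)
round 2: derive reach(c,d) via R1 from reach(c,a), reach(a,d)
round 2: derive reach(d,a) via R1 from reach(d,h), reach(h,a)
round 2: derive reach(e,b) via R1 from reach(e,i), reach(i,b)
round 2: derive reach(h,d) via R1 from reach(h,a), reach(a,d)
round 2: derive reach(i,a) via R1 from reach(i,e), reach(e,a)
round 2: derive reach(i,c) via R1 from reach(i,b), reach(b,c)
round 2: derive reach(i,d) via R1 from reach(i,b), reach(b,d)
round 2: derive reach(i,h) via R1 from reach(i,e), reach(e,h)
round 3: derive reach(a,a) via R1 from reach(a,d), reach(d,a)
round 3: derive reach(c,h) via R1 from reach(c,a), reach(a,h)
round 3: derive reach(d,d) via R1 from reach(d,a), reach(a,d)
round 3: derive reach(e,c) via R1 from reach(e,b), reach(b,c)
round 3: derive reach(h,h) via R1 from reach(h,a), reach(a,h)

reach(e,c)  [via R1]
  reach(e,b)  [via R1]
    reach(e,i)  [via R0]
      blue(e,i)  [fact]
    reach(i,b)  [via R0]
      blue(i,b)  [fact]
  reach(b,c)  [via R0]
    blue(b,c)  [fact]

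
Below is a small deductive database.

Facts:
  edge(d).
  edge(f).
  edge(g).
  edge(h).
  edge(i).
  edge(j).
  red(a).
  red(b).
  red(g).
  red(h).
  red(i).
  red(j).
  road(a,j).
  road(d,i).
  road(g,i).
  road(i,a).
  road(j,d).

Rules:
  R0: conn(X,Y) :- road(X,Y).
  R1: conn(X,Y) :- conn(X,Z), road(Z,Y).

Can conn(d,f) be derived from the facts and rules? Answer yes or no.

round 1: derive conn(a,j) via R0 from road(a,j)
round 1: derive conn(d,i) via R0 from road(d,i)
round 1: derive conn(g,i) via R0 from road(g,i)
round 1: derive conn(i,a) via R0 from road(i,a)
round 1: derive conn(j,d) via R0 from road(j,d)
round 2: derive conn(a,d) via R1 from conn(a,j), road(j,d)
round 2: derive conn(d,a) via R1 from conn(d,i), road(i,a)
round 2: derive conn(g,a) via R1 from conn(g,i), road(i,a)
round 2: derive conn(i,j) via R1 from conn(i,a), road(a,j)
round 2: derive conn(j,i) via R1 from conn(j,d), road(d,i)
round 3: derive conn(a,i) via R1 from conn(a,d), road(d,i)
round 3: derive conn(d,j) via R1 from conn(d,a), road(a,j)
round 3: derive conn(g,j) via R1 from conn(g,a), road(a,j)
round 3: derive conn(i,d) via R1 from conn(i,j), road(j,d)
round 3: derive conn(j,a) via R1 from conn(j,i), road(i,a)
round 4: derive conn(a,a) via R1 from conn(a,i), road(i,a)
round 4: derive conn(d,d) via R1 from conn(d,j), road(j,d)
round 4: derive conn(g,d) via R1 from conn(g,j), road(j,d)
round 4: derive conn(i,i) via R1 from conn(i,d), road(d,i)
round 4: derive conn(j,j) via R1 from conn(j,a), road(a,j)

no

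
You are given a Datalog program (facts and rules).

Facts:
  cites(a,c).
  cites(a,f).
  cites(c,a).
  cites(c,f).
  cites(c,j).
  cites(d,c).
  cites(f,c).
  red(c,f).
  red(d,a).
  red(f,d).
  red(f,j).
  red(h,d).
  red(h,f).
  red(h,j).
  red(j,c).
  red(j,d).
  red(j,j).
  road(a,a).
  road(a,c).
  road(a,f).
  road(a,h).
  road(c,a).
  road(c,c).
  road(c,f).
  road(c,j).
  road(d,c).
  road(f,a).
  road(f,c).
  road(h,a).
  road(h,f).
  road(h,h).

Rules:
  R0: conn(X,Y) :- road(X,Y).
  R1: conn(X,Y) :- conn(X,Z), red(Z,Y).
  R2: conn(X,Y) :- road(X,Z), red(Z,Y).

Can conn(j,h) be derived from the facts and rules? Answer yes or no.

no

round 1: derive conn(a,a) via R0 from road(a,a)
round 1: derive conn(a,c) via R0 from road(a,c)
round 1: derive conn(a,f) via R0 from road(a,f)
round 1: derive conn(a,h) via R0 from road(a,h)
round 1: derive conn(c,a) via R0 from road(c,a)
round 1: derive conn(c,c) via R0 from road(c,c)
round 1: derive conn(c,f) via R0 from road(c,f)
round 1: derive conn(c,j) via R0 from road(c,j)
round 1: derive conn(d,c) via R0 from road(d,c)
round 1: derive conn(f,a) via R0 from road(f,a)
round 1: derive conn(f,c) via R0 from road(f,c)
round 1: derive conn(h,a) via R0 from road(h,a)
round 1: derive conn(h,f) via R0 from road(h,f)
round 1: derive conn(h,h) via R0 from road(h,h)
round 1: derive conn(a,d) via R2 from road(a,f), red(f,d)
round 1: derive conn(a,j) via R2 from road(a,f), red(f,j)
round 1: derive conn(c,d) via R2 from road(c,f), red(f,d)
round 1: derive conn(d,f) via R2 from road(d,c), red(c,f)
round 1: derive conn(f,f) via R2 from road(f,c), red(c,f)
round 1: derive conn(h,d) via R2 from road(h,f), red(f,d)
round 1: derive conn(h,j) via R2 from road(h,f), red(f,j)
round 2: derive conn(d,d) via R1 from conn(d,f), red(f,d)
round 2: derive conn(d,j) via R1 from conn(d,f), red(f,j)
round 2: derive conn(f,d) via R1 from conn(f,f), red(f,d)
round 2: derive conn(f,j) via R1 from conn(f,f), red(f,j)
round 2: derive conn(h,c) via R1 from conn(h,j), red(j,c)
round 3: derive conn(d,a) via R1 from conn(d,d), red(d,a)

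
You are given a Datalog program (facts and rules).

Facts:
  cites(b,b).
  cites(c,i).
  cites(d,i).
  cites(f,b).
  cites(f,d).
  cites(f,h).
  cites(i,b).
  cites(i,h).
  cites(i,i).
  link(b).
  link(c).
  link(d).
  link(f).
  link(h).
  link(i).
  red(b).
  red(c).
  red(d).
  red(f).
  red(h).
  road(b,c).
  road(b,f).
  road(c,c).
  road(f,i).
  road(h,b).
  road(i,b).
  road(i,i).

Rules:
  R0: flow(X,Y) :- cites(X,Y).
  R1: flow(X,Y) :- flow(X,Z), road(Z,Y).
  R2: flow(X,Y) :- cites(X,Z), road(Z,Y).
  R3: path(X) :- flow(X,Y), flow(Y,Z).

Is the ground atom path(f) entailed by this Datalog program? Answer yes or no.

yes

round 1: derive flow(b,b) via R0 from cites(b,b)
round 1: derive flow(c,i) via R0 from cites(c,i)
round 1: derive flow(d,i) via R0 from cites(d,i)
round 1: derive flow(f,b) via R0 from cites(f,b)
round 1: derive flow(f,d) via R0 from cites(f,d)
round 1: derive flow(f,h) via R0 from cites(f,h)
round 1: derive flow(i,b) via R0 from cites(i,b)
round 1: derive flow(i,h) via R0 from cites(i,h)
round 1: derive flow(i,i) via R0 from cites(i,i)
round 1: derive flow(b,c) via R2 from cites(b,b), road(b,c)
round 1: derive flow(b,f) via R2 from cites(b,b), road(b,f)
round 1: derive flow(c,b) via R2 from cites(c,i), road(i,b)
round 1: derive flow(d,b) via R2 from cites(d,i), road(i,b)
round 1: derive flow(f,c) via R2 from cites(f,b), road(b,c)
round 1: derive flow(f,f) via R2 from cites(f,b), road(b,f)
round 1: derive flow(i,c) via R2 from cites(i,b), road(b,c)
round 1: derive flow(i,f) via R2 from cites(i,b), road(b,f)
round 2: derive flow(b,i) via R1 from flow(b,f), road(f,i)
round 2: derive flow(c,c) via R1 from flow(c,b), road(b,c)
round 2: derive flow(c,f) via R1 from flow(c,b), road(b,f)
round 2: derive flow(d,c) via R1 from flow(d,b), road(b,c)
round 2: derive flow(d,f) via R1 from flow(d,b), road(b,f)
round 2: derive flow(f,i) via R1 from flow(f,f), road(f,i)
round 2: derive path(b) via R3 from flow(b,b), flow(b,b)
round 2: derive path(c) via R3 from flow(c,b), flow(b,b)
round 2: derive path(d) via R3 from flow(d,b), flow(b,b)
round 2: derive path(f) via R3 from flow(f,b), flow(b,b)
round 2: derive path(i) via R3 from flow(i,b), flow(b,b)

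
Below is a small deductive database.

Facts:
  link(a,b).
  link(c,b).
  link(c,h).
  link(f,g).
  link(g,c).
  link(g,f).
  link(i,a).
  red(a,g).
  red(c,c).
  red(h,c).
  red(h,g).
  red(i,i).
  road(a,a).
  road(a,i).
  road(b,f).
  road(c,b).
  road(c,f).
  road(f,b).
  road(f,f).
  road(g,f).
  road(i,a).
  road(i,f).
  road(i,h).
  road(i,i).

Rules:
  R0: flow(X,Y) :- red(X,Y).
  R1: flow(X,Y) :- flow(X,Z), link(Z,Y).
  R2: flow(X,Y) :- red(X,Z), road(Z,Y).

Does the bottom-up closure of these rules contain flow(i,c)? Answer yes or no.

yes

round 1: derive flow(a,g) via R0 from red(a,g)
round 1: derive flow(c,c) via R0 from red(c,c)
round 1: derive flow(h,c) via R0 from red(h,c)
round 1: derive flow(h,g) via R0 from red(h,g)
round 1: derive flow(i,i) via R0 from red(i,i)
round 1: derive flow(a,f) via R2 from red(a,g), road(g,f)
round 1: derive flow(c,b) via R2 from red(c,c), road(c,b)
round 1: derive flow(c,f) via R2 from red(c,c), road(c,f)
round 1: derive flow(h,b) via R2 from red(h,c), road(c,b)
round 1: derive flow(h,f) via R2 from red(h,c), road(c,f)
round 1: derive flow(i,a) via R2 from red(i,i), road(i,a)
round 1: derive flow(i,f) via R2 from red(i,i), road(i,f)
round 1: derive flow(i,h) via R2 from red(i,i), road(i,h)
round 2: derive flow(a,c) via R1 from flow(a,g), link(g,c)
round 2: derive flow(c,g) via R1 from flow(c,f), link(f,g)
round 2: derive flow(c,h) via R1 from flow(c,c), link(c,h)
round 2: derive flow(h,h) via R1 from flow(h,c), link(c,h)
round 2: derive flow(i,b) via R1 from flow(i,a), link(a,b)
round 2: derive flow(i,g) via R1 from flow(i,f), link(f,g)
round 3: derive flow(a,b) via R1 from flow(a,c), link(c,b)
round 3: derive flow(a,h) via R1 from flow(a,c), link(c,h)
round 3: derive flow(i,c) via R1 from flow(i,g), link(g,c)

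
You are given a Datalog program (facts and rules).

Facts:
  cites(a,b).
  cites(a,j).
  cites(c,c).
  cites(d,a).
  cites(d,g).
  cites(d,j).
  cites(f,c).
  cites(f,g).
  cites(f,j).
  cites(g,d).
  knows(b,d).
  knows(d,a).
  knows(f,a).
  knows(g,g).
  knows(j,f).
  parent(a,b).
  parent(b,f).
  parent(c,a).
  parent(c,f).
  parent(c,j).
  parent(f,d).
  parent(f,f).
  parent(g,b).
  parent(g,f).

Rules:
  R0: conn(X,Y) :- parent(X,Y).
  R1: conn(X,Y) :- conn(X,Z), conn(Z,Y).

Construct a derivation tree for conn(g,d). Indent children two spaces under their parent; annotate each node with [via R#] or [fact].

round 1: derive conn(a,b) via R0 from parent(a,b)
round 1: derive conn(b,f) via R0 from parent(b,f)
round 1: derive conn(c,a) via R0 from parent(c,a)
round 1: derive conn(c,f) via R0 from parent(c,f)
round 1: derive conn(c,j) via R0 from parent(c,j)
round 1: derive conn(f,d) via R0 from parent(f,d)
round 1: derive conn(f,f) via R0 from parent(f,f)
round 1: derive conn(g,b) via R0 from parent(g,b)
round 1: derive conn(g,f) via R0 from parent(g,f)
round 2: derive conn(a,f) via R1 from conn(a,b), conn(b,f)
round 2: derive conn(b,d) via R1 from conn(b,f), conn(f,d)
round 2: derive conn(c,b) via R1 from conn(c,a), conn(a,b)
round 2: derive conn(c,d) via R1 from conn(c,f), conn(f,d)
round 2: derive conn(g,d) via R1 from conn(g,f), conn(f,d)
round 3: derive conn(a,d) via R1 from conn(a,b), conn(b,d)

conn(g,d)  [via R1]
  conn(g,f)  [via R0]
    parent(g,f)  [fact]
  conn(f,d)  [via R0]
    parent(f,d)  [fact]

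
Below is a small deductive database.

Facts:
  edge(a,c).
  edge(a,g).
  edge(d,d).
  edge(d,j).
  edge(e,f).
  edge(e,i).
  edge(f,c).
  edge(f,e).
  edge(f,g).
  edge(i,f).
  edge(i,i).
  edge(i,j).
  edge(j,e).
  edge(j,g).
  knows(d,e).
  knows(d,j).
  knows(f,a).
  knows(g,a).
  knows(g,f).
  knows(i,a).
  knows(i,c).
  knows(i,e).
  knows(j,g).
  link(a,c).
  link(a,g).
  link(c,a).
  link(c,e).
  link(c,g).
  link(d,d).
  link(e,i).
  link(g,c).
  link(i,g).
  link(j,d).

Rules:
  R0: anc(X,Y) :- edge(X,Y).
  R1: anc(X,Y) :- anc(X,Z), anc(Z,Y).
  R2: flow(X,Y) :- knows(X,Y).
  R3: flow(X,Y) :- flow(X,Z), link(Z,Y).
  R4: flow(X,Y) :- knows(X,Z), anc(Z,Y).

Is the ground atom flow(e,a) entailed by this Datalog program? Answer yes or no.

no

round 1: derive anc(a,c) via R0 from edge(a,c)
round 1: derive anc(a,g) via R0 from edge(a,g)
round 1: derive anc(d,d) via R0 from edge(d,d)
round 1: derive anc(d,j) via R0 from edge(d,j)
round 1: derive anc(e,f) via R0 from edge(e,f)
round 1: derive anc(e,i) via R0 from edge(e,i)
round 1: derive anc(f,c) via R0 from edge(f,c)
round 1: derive anc(f,e) via R0 from edge(f,e)
round 1: derive anc(f,g) via R0 from edge(f,g)
round 1: derive anc(i,f) via R0 from edge(i,f)
round 1: derive anc(i,i) via R0 from edge(i,i)
round 1: derive anc(i,j) via R0 from edge(i,j)
round 1: derive anc(j,e) via R0 from edge(j,e)
round 1: derive anc(j,g) via R0 from edge(j,g)
round 1: derive flow(d,e) via R2 from knows(d,e)
round 1: derive flow(d,j) via R2 from knows(d,j)
round 1: derive flow(f,a) via R2 from knows(f,a)
round 1: derive flow(g,a) via R2 from knows(g,a)
round 1: derive flow(g,f) via R2 from knows(g,f)
round 1: derive flow(i,a) via R2 from knows(i,a)
round 1: derive flow(i,c) via R2 from knows(i,c)
round 1: derive flow(i,e) via R2 from knows(i,e)
round 1: derive flow(j,g) via R2 from knows(j,g)
round 2: derive anc(d,e) via R1 from anc(d,j), anc(j,e)
round 2: derive anc(d,g) via R1 from anc(d,j), anc(j,g)
round 2: derive anc(e,c) via R1 from anc(e,f), anc(f,c)
round 2: derive anc(e,e) via R1 from anc(e,f), anc(f,e)
round 2: derive anc(e,g) via R1 from anc(e,f), anc(f,g)
round 2: derive anc(e,j) via R1 from anc(e,i), anc(i,j)
round 2: derive anc(f,f) via R1 from anc(f,e), anc(e,f)
round 2: derive anc(f,i) via R1 from anc(f,e), anc(e,i)
round 2: derive anc(i,c) via R1 from anc(i,f), anc(f,c)
round 2: derive anc(i,e) via R1 from anc(i,f), anc(f,e)
round 2: derive anc(i,g) via R1 from anc(i,f), anc(f,g)
round 2: derive anc(j,f) via R1 from anc(j,e), anc(e,f)
round 2: derive anc(j,i) via R1 from anc(j,e), anc(e,i)
round 2: derive flow(d,d) via R3 from flow(d,j), link(j,d)
round 2: derive flow(d,i) via R3 from flow(d,e), link(e,i)
round 2: derive flow(f,c) via R3 from flow(f,a), link(a,c)
round 2: derive flow(f,g) via R3 from flow(f,a), link(a,g)
round 2: derive flow(g,c) via R3 from flow(g,a), link(a,c)
round 2: derive flow(g,g) via R3 from flow(g,a), link(a,g)
round 2: derive flow(i,g) via R3 from flow(i,a), link(a,g)
round 2: derive flow(i,i) via R3 from flow(i,e), link(e,i)
round 2: derive flow(j,c) via R3 from flow(j,g), link(g,c)
round 2: derive flow(d,f) via R4 from knows(d,e), anc(e,f)
round 2: derive flow(d,g) via R4 from knows(d,j), anc(j,g)
round 2: derive flow(g,e) via R4 from knows(g,f), anc(f,e)
round 2: derive flow(i,f) via R4 from knows(i,e), anc(e,f)
round 3: derive anc(d,c) via R1 from anc(d,e), anc(e,c)
round 3: derive anc(d,f) via R1 from anc(d,e), anc(e,f)
round 3: derive anc(d,i) via R1 from anc(d,e), anc(e,i)
round 3: derive anc(f,j) via R1 from anc(f,e), anc(e,j)
round 3: derive anc(j,c) via R1 from anc(j,e), anc(e,c)
round 3: derive anc(j,j) via R1 from anc(j,e), anc(e,j)
round 3: derive flow(d,c) via R3 from flow(d,g), link(g,c)
round 3: derive flow(f,e) via R3 from flow(f,c), link(c,e)
round 3: derive flow(g,i) via R3 from flow(g,e), link(e,i)
round 3: derive flow(j,a) via R3 from flow(j,c), link(c,a)
round 3: derive flow(j,e) via R3 from flow(j,c), link(c,e)
round 3: derive flow(i,j) via R4 from knows(i,e), anc(e,j)
round 4: derive flow(d,a) via R3 from flow(d,c), link(c,a)
round 4: derive flow(f,i) via R3 from flow(f,e), link(e,i)
round 4: derive flow(i,d) via R3 from flow(i,j), link(j,d)
round 4: derive flow(j,i) via R3 from flow(j,e), link(e,i)
round 4: derive flow(g,j) via R4 from knows(g,f), anc(f,j)
round 5: derive flow(g,d) via R3 from flow(g,j), link(j,d)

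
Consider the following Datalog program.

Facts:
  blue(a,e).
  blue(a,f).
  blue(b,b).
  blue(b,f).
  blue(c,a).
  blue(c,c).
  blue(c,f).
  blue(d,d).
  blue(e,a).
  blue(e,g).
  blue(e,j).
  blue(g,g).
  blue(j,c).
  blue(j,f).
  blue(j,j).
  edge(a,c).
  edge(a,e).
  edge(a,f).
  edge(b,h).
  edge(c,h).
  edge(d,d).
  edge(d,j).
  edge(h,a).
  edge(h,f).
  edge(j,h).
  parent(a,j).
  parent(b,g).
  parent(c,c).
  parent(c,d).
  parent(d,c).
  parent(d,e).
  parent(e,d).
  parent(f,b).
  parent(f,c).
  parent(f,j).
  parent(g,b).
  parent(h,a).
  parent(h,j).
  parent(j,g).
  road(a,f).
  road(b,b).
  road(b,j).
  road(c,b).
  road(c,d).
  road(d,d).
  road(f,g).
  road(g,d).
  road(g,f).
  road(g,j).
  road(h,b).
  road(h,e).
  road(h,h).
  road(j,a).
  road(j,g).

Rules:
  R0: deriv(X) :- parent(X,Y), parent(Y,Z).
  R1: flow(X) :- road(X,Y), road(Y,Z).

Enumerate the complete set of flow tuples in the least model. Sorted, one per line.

round 1: derive flow(a) via R1 from road(a,f), road(f,g)
round 1: derive flow(b) via R1 from road(b,b), road(b,b)
round 1: derive flow(c) via R1 from road(c,b), road(b,b)
round 1: derive flow(d) via R1 from road(d,d), road(d,d)
round 1: derive flow(f) via R1 from road(f,g), road(g,d)
round 1: derive flow(g) via R1 from road(g,d), road(d,d)
round 1: derive flow(h) via R1 from road(h,b), road(b,b)
round 1: derive flow(j) via R1 from road(j,a), road(a,f)

flow(a)
flow(b)
flow(c)
flow(d)
flow(f)
flow(g)
flow(h)
flow(j)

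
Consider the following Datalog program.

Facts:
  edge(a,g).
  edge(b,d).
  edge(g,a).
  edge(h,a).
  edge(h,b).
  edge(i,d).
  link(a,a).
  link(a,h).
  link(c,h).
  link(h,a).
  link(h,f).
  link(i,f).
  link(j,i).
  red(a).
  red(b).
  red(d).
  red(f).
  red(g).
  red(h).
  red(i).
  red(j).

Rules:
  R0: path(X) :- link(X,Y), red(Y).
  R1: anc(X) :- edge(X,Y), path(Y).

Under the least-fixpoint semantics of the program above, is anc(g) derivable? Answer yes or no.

yes

round 1: derive path(a) via R0 from link(a,a), red(a)
round 1: derive path(c) via R0 from link(c,h), red(h)
round 1: derive path(h) via R0 from link(h,a), red(a)
round 1: derive path(i) via R0 from link(i,f), red(f)
round 1: derive path(j) via R0 from link(j,i), red(i)
round 2: derive anc(g) via R1 from edge(g,a), path(a)
round 2: derive anc(h) via R1 from edge(h,a), path(a)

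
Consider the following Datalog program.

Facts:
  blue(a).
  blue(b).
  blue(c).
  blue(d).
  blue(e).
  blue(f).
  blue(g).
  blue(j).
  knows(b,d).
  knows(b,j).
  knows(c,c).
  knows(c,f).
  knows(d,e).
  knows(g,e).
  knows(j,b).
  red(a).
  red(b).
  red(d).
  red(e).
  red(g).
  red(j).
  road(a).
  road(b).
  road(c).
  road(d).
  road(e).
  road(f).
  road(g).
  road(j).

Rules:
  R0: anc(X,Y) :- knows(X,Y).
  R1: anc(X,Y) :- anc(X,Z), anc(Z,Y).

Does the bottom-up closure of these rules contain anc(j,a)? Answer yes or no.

no

round 1: derive anc(b,d) via R0 from knows(b,d)
round 1: derive anc(b,j) via R0 from knows(b,j)
round 1: derive anc(c,c) via R0 from knows(c,c)
round 1: derive anc(c,f) via R0 from knows(c,f)
round 1: derive anc(d,e) via R0 from knows(d,e)
round 1: derive anc(g,e) via R0 from knows(g,e)
round 1: derive anc(j,b) via R0 from knows(j,b)
round 2: derive anc(b,b) via R1 from anc(b,j), anc(j,b)
round 2: derive anc(b,e) via R1 from anc(b,d), anc(d,e)
round 2: derive anc(j,d) via R1 from anc(j,b), anc(b,d)
round 2: derive anc(j,j) via R1 from anc(j,b), anc(b,j)
round 3: derive anc(j,e) via R1 from anc(j,b), anc(b,e)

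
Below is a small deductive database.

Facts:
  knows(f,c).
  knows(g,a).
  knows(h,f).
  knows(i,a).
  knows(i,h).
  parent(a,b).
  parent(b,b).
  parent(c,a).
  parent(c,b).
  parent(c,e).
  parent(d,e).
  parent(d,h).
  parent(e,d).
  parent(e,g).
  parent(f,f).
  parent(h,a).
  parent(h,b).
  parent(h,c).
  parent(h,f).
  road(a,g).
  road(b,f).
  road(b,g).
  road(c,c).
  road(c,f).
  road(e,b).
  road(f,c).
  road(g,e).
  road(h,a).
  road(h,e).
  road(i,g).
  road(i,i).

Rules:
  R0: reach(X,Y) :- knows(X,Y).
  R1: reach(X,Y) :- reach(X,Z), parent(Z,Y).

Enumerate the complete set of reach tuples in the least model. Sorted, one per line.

reach(f,a)
reach(f,b)
reach(f,c)
reach(f,d)
reach(f,e)
reach(f,f)
reach(f,g)
reach(f,h)
reach(g,a)
reach(g,b)
reach(h,f)
reach(i,a)
reach(i,b)
reach(i,c)
reach(i,d)
reach(i,e)
reach(i,f)
reach(i,g)
reach(i,h)

round 1: derive reach(f,c) via R0 from knows(f,c)
round 1: derive reach(g,a) via R0 from knows(g,a)
round 1: derive reach(h,f) via R0 from knows(h,f)
round 1: derive reach(i,a) via R0 from knows(i,a)
round 1: derive reach(i,h) via R0 from knows(i,h)
round 2: derive reach(f,a) via R1 from reach(f,c), parent(c,a)
round 2: derive reach(f,b) via R1 from reach(f,c), parent(c,b)
round 2: derive reach(f,e) via R1 from reach(f,c), parent(c,e)
round 2: derive reach(g,b) via R1 from reach(g,a), parent(a,b)
round 2: derive reach(i,b) via R1 from reach(i,a), parent(a,b)
round 2: derive reach(i,c) via R1 from reach(i,h), parent(h,c)
round 2: derive reach(i,f) via R1 from reach(i,h), parent(h,f)
round 3: derive reach(f,d) via R1 from reach(f,e), parent(e,d)
round 3: derive reach(f,g) via R1 from reach(f,e), parent(e,g)
round 3: derive reach(i,e) via R1 from reach(i,c), parent(c,e)
round 4: derive reach(f,h) via R1 from reach(f,d), parent(d,h)
round 4: derive reach(i,d) via R1 from reach(i,e), parent(e,d)
round 4: derive reach(i,g) via R1 from reach(i,e), parent(e,g)
round 5: derive reach(f,f) via R1 from reach(f,h), parent(h,f)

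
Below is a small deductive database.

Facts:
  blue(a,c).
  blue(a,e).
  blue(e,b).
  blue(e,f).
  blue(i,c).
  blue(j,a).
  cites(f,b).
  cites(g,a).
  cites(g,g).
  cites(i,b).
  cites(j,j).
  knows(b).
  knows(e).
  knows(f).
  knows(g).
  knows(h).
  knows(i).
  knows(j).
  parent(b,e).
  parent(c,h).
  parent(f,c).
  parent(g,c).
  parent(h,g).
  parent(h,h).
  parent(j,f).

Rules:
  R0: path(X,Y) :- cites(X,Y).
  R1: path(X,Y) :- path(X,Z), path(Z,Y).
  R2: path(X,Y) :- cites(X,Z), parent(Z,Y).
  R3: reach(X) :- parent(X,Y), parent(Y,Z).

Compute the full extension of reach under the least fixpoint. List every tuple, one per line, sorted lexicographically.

reach(c)
reach(f)
reach(g)
reach(h)
reach(j)

round 1: derive reach(c) via R3 from parent(c,h), parent(h,g)
round 1: derive reach(f) via R3 from parent(f,c), parent(c,h)
round 1: derive reach(g) via R3 from parent(g,c), parent(c,h)
round 1: derive reach(h) via R3 from parent(h,g), parent(g,c)
round 1: derive reach(j) via R3 from parent(j,f), parent(f,c)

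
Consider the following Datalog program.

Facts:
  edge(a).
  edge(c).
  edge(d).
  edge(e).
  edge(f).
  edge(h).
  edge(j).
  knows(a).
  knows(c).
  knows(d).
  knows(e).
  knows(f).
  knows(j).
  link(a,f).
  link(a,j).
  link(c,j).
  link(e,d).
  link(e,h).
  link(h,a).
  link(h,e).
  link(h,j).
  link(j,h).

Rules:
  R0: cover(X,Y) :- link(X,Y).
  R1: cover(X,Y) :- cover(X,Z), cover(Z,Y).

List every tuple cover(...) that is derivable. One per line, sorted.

round 1: derive cover(a,f) via R0 from link(a,f)
round 1: derive cover(a,j) via R0 from link(a,j)
round 1: derive cover(c,j) via R0 from link(c,j)
round 1: derive cover(e,d) via R0 from link(e,d)
round 1: derive cover(e,h) via R0 from link(e,h)
round 1: derive cover(h,a) via R0 from link(h,a)
round 1: derive cover(h,e) via R0 from link(h,e)
round 1: derive cover(h,j) via R0 from link(h,j)
round 1: derive cover(j,h) via R0 from link(j,h)
round 2: derive cover(a,h) via R1 from cover(a,j), cover(j,h)
round 2: derive cover(c,h) via R1 from cover(c,j), cover(j,h)
round 2: derive cover(e,a) via R1 from cover(e,h), cover(h,a)
round 2: derive cover(e,e) via R1 from cover(e,h), cover(h,e)
round 2: derive cover(e,j) via R1 from cover(e,h), cover(h,j)
round 2: derive cover(h,d) via R1 from cover(h,e), cover(e,d)
round 2: derive cover(h,f) via R1 from cover(h,a), cover(a,f)
round 2: derive cover(h,h) via R1 from cover(h,e), cover(e,h)
round 2: derive cover(j,a) via R1 from cover(j,h), cover(h,a)
round 2: derive cover(j,e) via R1 from cover(j,h), cover(h,e)
round 2: derive cover(j,j) via R1 from cover(j,h), cover(h,j)
round 3: derive cover(a,a) via R1 from cover(a,h), cover(h,a)
round 3: derive cover(a,d) via R1 from cover(a,h), cover(h,d)
round 3: derive cover(a,e) via R1 from cover(a,h), cover(h,e)
round 3: derive cover(c,a) via R1 from cover(c,h), cover(h,a)
round 3: derive cover(c,d) via R1 from cover(c,h), cover(h,d)
round 3: derive cover(c,e) via R1 from cover(c,h), cover(h,e)
round 3: derive cover(c,f) via R1 from cover(c,h), cover(h,f)
round 3: derive cover(e,f) via R1 from cover(e,a), cover(a,f)
round 3: derive cover(j,d) via R1 from cover(j,e), cover(e,d)
round 3: derive cover(j,f) via R1 from cover(j,a), cover(a,f)

cover(a,a)
cover(a,d)
cover(a,e)
cover(a,f)
cover(a,h)
cover(a,j)
cover(c,a)
cover(c,d)
cover(c,e)
cover(c,f)
cover(c,h)
cover(c,j)
cover(e,a)
cover(e,d)
cover(e,e)
cover(e,f)
cover(e,h)
cover(e,j)
cover(h,a)
cover(h,d)
cover(h,e)
cover(h,f)
cover(h,h)
cover(h,j)
cover(j,a)
cover(j,d)
cover(j,e)
cover(j,f)
cover(j,h)
cover(j,j)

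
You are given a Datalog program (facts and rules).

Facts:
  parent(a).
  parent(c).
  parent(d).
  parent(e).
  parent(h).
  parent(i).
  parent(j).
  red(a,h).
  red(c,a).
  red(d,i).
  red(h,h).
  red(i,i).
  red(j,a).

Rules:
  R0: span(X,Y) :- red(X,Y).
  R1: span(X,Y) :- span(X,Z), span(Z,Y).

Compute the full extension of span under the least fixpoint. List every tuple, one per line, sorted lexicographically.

span(a,h)
span(c,a)
span(c,h)
span(d,i)
span(h,h)
span(i,i)
span(j,a)
span(j,h)

round 1: derive span(a,h) via R0 from red(a,h)
round 1: derive span(c,a) via R0 from red(c,a)
round 1: derive span(d,i) via R0 from red(d,i)
round 1: derive span(h,h) via R0 from red(h,h)
round 1: derive span(i,i) via R0 from red(i,i)
round 1: derive span(j,a) via R0 from red(j,a)
round 2: derive span(c,h) via R1 from span(c,a), span(a,h)
round 2: derive span(j,h) via R1 from span(j,a), span(a,h)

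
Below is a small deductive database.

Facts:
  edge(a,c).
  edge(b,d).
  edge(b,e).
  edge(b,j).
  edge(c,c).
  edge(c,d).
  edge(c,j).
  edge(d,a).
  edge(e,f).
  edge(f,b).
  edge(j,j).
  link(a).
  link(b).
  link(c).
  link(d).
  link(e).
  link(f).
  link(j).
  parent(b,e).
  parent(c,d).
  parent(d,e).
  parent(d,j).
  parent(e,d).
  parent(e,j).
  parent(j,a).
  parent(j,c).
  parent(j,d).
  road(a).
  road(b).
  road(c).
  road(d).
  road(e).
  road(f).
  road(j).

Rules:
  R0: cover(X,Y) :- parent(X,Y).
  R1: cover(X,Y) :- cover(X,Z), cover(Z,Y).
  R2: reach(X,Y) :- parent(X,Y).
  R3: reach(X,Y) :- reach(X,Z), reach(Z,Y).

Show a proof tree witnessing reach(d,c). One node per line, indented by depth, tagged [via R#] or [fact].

round 1: derive reach(b,e) via R2 from parent(b,e)
round 1: derive reach(c,d) via R2 from parent(c,d)
round 1: derive reach(d,e) via R2 from parent(d,e)
round 1: derive reach(d,j) via R2 from parent(d,j)
round 1: derive reach(e,d) via R2 from parent(e,d)
round 1: derive reach(e,j) via R2 from parent(e,j)
round 1: derive reach(j,a) via R2 from parent(j,a)
round 1: derive reach(j,c) via R2 from parent(j,c)
round 1: derive reach(j,d) via R2 from parent(j,d)
round 2: derive reach(b,d) via R3 from reach(b,e), reach(e,d)
round 2: derive reach(b,j) via R3 from reach(b,e), reach(e,j)
round 2: derive reach(c,e) via R3 from reach(c,d), reach(d,e)
round 2: derive reach(c,j) via R3 from reach(c,d), reach(d,j)
round 2: derive reach(d,a) via R3 from reach(d,j), reach(j,a)
round 2: derive reach(d,c) via R3 from reach(d,j), reach(j,c)
round 2: derive reach(d,d) via R3 from reach(d,e), reach(e,d)
round 2: derive reach(e,a) via R3 from reach(e,j), reach(j,a)
round 2: derive reach(e,c) via R3 from reach(e,j), reach(j,c)
round 2: derive reach(e,e) via R3 from reach(e,d), reach(d,e)
round 2: derive reach(j,e) via R3 from reach(j,d), reach(d,e)
round 2: derive reach(j,j) via R3 from reach(j,d), reach(d,j)
round 3: derive reach(b,a) via R3 from reach(b,d), reach(d,a)
round 3: derive reach(b,c) via R3 from reach(b,d), reach(d,c)
round 3: derive reach(c,a) via R3 from reach(c,d), reach(d,a)
round 3: derive reach(c,c) via R3 from reach(c,d), reach(d,c)

reach(d,c)  [via R3]
  reach(d,j)  [via R2]
    parent(d,j)  [fact]
  reach(j,c)  [via R2]
    parent(j,c)  [fact]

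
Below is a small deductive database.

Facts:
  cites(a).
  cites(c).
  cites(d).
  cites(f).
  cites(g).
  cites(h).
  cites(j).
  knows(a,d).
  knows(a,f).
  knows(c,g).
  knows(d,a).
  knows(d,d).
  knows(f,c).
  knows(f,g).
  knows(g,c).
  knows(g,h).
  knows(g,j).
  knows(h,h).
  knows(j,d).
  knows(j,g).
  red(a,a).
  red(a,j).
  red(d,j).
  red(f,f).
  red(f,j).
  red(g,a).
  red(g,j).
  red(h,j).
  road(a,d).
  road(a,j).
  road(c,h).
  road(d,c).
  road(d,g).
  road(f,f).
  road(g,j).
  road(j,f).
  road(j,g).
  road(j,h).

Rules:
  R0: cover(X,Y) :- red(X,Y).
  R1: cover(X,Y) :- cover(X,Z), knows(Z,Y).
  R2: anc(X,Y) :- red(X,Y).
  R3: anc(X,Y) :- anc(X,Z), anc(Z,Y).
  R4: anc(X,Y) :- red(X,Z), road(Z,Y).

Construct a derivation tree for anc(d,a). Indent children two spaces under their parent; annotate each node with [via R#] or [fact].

round 1: derive anc(a,a) via R2 from red(a,a)
round 1: derive anc(a,j) via R2 from red(a,j)
round 1: derive anc(d,j) via R2 from red(d,j)
round 1: derive anc(f,f) via R2 from red(f,f)
round 1: derive anc(f,j) via R2 from red(f,j)
round 1: derive anc(g,a) via R2 from red(g,a)
round 1: derive anc(g,j) via R2 from red(g,j)
round 1: derive anc(h,j) via R2 from red(h,j)
round 1: derive anc(a,d) via R4 from red(a,a), road(a,d)
round 1: derive anc(a,f) via R4 from red(a,j), road(j,f)
round 1: derive anc(a,g) via R4 from red(a,j), road(j,g)
round 1: derive anc(a,h) via R4 from red(a,j), road(j,h)
round 1: derive anc(d,f) via R4 from red(d,j), road(j,f)
round 1: derive anc(d,g) via R4 from red(d,j), road(j,g)
round 1: derive anc(d,h) via R4 from red(d,j), road(j,h)
round 1: derive anc(f,g) via R4 from red(f,j), road(j,g)
round 1: derive anc(f,h) via R4 from red(f,j), road(j,h)
round 1: derive anc(g,d) via R4 from red(g,a), road(a,d)
round 1: derive anc(g,f) via R4 from red(g,j), road(j,f)
round 1: derive anc(g,g) via R4 from red(g,j), road(j,g)
round 1: derive anc(g,h) via R4 from red(g,j), road(j,h)
round 1: derive anc(h,f) via R4 from red(h,j), road(j,f)
round 1: derive anc(h,g) via R4 from red(h,j), road(j,g)
round 1: derive anc(h,h) via R4 from red(h,j), road(j,h)
round 2: derive anc(d,a) via R3 from anc(d,g), anc(g,a)
round 2: derive anc(d,d) via R3 from anc(d,g), anc(g,d)
round 2: derive anc(f,a) via R3 from anc(f,g), anc(g,a)
round 2: derive anc(f,d) via R3 from anc(f,g), anc(g,d)
round 2: derive anc(h,a) via R3 from anc(h,g), anc(g,a)
round 2: derive anc(h,d) via R3 from anc(h,g), anc(g,d)

anc(d,a)  [via R3]
  anc(d,g)  [via R4]
    red(d,j)  [fact]
    road(j,g)  [fact]
  anc(g,a)  [via R2]
    red(g,a)  [fact]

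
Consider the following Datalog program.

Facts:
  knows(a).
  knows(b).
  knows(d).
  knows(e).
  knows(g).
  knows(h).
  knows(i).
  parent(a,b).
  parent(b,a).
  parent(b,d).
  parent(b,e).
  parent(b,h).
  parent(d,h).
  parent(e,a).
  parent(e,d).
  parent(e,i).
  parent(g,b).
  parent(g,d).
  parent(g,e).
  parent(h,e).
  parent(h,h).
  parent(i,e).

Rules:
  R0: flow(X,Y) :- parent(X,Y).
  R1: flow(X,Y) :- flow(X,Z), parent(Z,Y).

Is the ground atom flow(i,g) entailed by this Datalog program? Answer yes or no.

no

round 1: derive flow(a,b) via R0 from parent(a,b)
round 1: derive flow(b,a) via R0 from parent(b,a)
round 1: derive flow(b,d) via R0 from parent(b,d)
round 1: derive flow(b,e) via R0 from parent(b,e)
round 1: derive flow(b,h) via R0 from parent(b,h)
round 1: derive flow(d,h) via R0 from parent(d,h)
round 1: derive flow(e,a) via R0 from parent(e,a)
round 1: derive flow(e,d) via R0 from parent(e,d)
round 1: derive flow(e,i) via R0 from parent(e,i)
round 1: derive flow(g,b) via R0 from parent(g,b)
round 1: derive flow(g,d) via R0 from parent(g,d)
round 1: derive flow(g,e) via R0 from parent(g,e)
round 1: derive flow(h,e) via R0 from parent(h,e)
round 1: derive flow(h,h) via R0 from parent(h,h)
round 1: derive flow(i,e) via R0 from parent(i,e)
round 2: derive flow(a,a) via R1 from flow(a,b), parent(b,a)
round 2: derive flow(a,d) via R1 from flow(a,b), parent(b,d)
round 2: derive flow(a,e) via R1 from flow(a,b), parent(b,e)
round 2: derive flow(a,h) via R1 from flow(a,b), parent(b,h)
round 2: derive flow(b,b) via R1 from flow(b,a), parent(a,b)
round 2: derive flow(b,i) via R1 from flow(b,e), parent(e,i)
round 2: derive flow(d,e) via R1 from flow(d,h), parent(h,e)
round 2: derive flow(e,b) via R1 from flow(e,a), parent(a,b)
round 2: derive flow(e,e) via R1 from flow(e,i), parent(i,e)
round 2: derive flow(e,h) via R1 from flow(e,d), parent(d,h)
round 2: derive flow(g,a) via R1 from flow(g,b), parent(b,a)
round 2: derive flow(g,h) via R1 from flow(g,b), parent(b,h)
round 2: derive flow(g,i) via R1 from flow(g,e), parent(e,i)
round 2: derive flow(h,a) via R1 from flow(h,e), parent(e,a)
round 2: derive flow(h,d) via R1 from flow(h,e), parent(e,d)
round 2: derive flow(h,i) via R1 from flow(h,e), parent(e,i)
round 2: derive flow(i,a) via R1 from flow(i,e), parent(e,a)
round 2: derive flow(i,d) via R1 from flow(i,e), parent(e,d)
round 2: derive flow(i,i) via R1 from flow(i,e), parent(e,i)
round 3: derive flow(a,i) via R1 from flow(a,e), parent(e,i)
round 3: derive flow(d,a) via R1 from flow(d,e), parent(e,a)
round 3: derive flow(d,d) via R1 from flow(d,e), parent(e,d)
round 3: derive flow(d,i) via R1 from flow(d,e), parent(e,i)
round 3: derive flow(h,b) via R1 from flow(h,a), parent(a,b)
round 3: derive flow(i,b) via R1 from flow(i,a), parent(a,b)
round 3: derive flow(i,h) via R1 from flow(i,d), parent(d,h)
round 4: derive flow(d,b) via R1 from flow(d,a), parent(a,b)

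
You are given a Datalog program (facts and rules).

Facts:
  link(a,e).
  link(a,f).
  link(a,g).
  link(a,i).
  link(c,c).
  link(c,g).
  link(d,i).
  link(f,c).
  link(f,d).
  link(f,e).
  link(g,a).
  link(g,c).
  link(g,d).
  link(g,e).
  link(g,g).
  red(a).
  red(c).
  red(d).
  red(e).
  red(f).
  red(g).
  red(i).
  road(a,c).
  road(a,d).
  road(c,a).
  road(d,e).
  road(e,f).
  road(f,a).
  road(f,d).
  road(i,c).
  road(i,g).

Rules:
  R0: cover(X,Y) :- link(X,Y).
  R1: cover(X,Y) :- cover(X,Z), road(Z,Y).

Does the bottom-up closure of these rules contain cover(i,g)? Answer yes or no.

round 1: derive cover(a,e) via R0 from link(a,e)
round 1: derive cover(a,f) via R0 from link(a,f)
round 1: derive cover(a,g) via R0 from link(a,g)
round 1: derive cover(a,i) via R0 from link(a,i)
round 1: derive cover(c,c) via R0 from link(c,c)
round 1: derive cover(c,g) via R0 from link(c,g)
round 1: derive cover(d,i) via R0 from link(d,i)
round 1: derive cover(f,c) via R0 from link(f,c)
round 1: derive cover(f,d) via R0 from link(f,d)
round 1: derive cover(f,e) via R0 from link(f,e)
round 1: derive cover(g,a) via R0 from link(g,a)
round 1: derive cover(g,c) via R0 from link(g,c)
round 1: derive cover(g,d) via R0 from link(g,d)
round 1: derive cover(g,e) via R0 from link(g,e)
round 1: derive cover(g,g) via R0 from link(g,g)
round 2: derive cover(a,a) via R1 from cover(a,f), road(f,a)
round 2: derive cover(a,c) via R1 from cover(a,i), road(i,c)
round 2: derive cover(a,d) via R1 from cover(a,f), road(f,d)
round 2: derive cover(c,a) via R1 from cover(c,c), road(c,a)
round 2: derive cover(d,c) via R1 from cover(d,i), road(i,c)
round 2: derive cover(d,g) via R1 from cover(d,i), road(i,g)
round 2: derive cover(f,a) via R1 from cover(f,c), road(c,a)
round 2: derive cover(f,f) via R1 from cover(f,e), road(e,f)
round 2: derive cover(g,f) via R1 from cover(g,e), road(e,f)
round 3: derive cover(c,d) via R1 from cover(c,a), road(a,d)
round 3: derive cover(d,a) via R1 from cover(d,c), road(c,a)
round 4: derive cover(c,e) via R1 from cover(c,d), road(d,e)
round 4: derive cover(d,d) via R1 from cover(d,a), road(a,d)
round 5: derive cover(c,f) via R1 from cover(c,e), road(e,f)
round 5: derive cover(d,e) via R1 from cover(d,d), road(d,e)
round 6: derive cover(d,f) via R1 from cover(d,e), road(e,f)

no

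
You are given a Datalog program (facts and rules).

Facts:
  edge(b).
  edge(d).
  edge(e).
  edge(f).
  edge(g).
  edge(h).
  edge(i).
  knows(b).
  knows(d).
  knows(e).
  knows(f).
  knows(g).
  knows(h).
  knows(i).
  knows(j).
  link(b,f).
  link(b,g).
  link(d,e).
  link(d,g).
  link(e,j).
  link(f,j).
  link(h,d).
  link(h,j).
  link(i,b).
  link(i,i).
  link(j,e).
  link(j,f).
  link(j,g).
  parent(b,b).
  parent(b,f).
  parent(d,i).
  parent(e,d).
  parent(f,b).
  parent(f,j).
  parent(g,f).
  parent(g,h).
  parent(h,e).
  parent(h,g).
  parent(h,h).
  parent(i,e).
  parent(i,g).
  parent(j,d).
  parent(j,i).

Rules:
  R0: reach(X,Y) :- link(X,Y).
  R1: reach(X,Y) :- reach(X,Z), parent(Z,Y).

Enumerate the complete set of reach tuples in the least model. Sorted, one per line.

round 1: derive reach(b,f) via R0 from link(b,f)
round 1: derive reach(b,g) via R0 from link(b,g)
round 1: derive reach(d,e) via R0 from link(d,e)
round 1: derive reach(d,g) via R0 from link(d,g)
round 1: derive reach(e,j) via R0 from link(e,j)
round 1: derive reach(f,j) via R0 from link(f,j)
round 1: derive reach(h,d) via R0 from link(h,d)
round 1: derive reach(h,j) via R0 from link(h,j)
round 1: derive reach(i,b) via R0 from link(i,b)
round 1: derive reach(i,i) via R0 from link(i,i)
round 1: derive reach(j,e) via R0 from link(j,e)
round 1: derive reach(j,f) via R0 from link(j,f)
round 1: derive reach(j,g) via R0 from link(j,g)
round 2: derive reach(b,b) via R1 from reach(b,f), parent(f,b)
round 2: derive reach(b,h) via R1 from reach(b,g), parent(g,h)
round 2: derive reach(b,j) via R1 from reach(b,f), parent(f,j)
round 2: derive reach(d,d) via R1 from reach(d,e), parent(e,d)
round 2: derive reach(d,f) via R1 from reach(d,g), parent(g,f)
round 2: derive reach(d,h) via R1 from reach(d,g), parent(g,h)
round 2: derive reach(e,d) via R1 from reach(e,j), parent(j,d)
round 2: derive reach(e,i) via R1 from reach(e,j), parent(j,i)
round 2: derive reach(f,d) via R1 from reach(f,j), parent(j,d)
round 2: derive reach(f,i) via R1 from reach(f,j), parent(j,i)
round 2: derive reach(h,i) via R1 from reach(h,d), parent(d,i)
round 2: derive reach(i,e) via R1 from reach(i,i), parent(i,e)
round 2: derive reach(i,f) via R1 from reach(i,b), parent(b,f)
round 2: derive reach(i,g) via R1 from reach(i,i), parent(i,g)
round 2: derive reach(j,b) via R1 from reach(j,f), parent(f,b)
round 2: derive reach(j,d) via R1 from reach(j,e), parent(e,d)
round 2: derive reach(j,h) via R1 from reach(j,g), parent(g,h)
round 2: derive reach(j,j) via R1 from reach(j,f), parent(f,j)
round 3: derive reach(b,d) via R1 from reach(b,j), parent(j,d)
round 3: derive reach(b,e) via R1 from reach(b,h), parent(h,e)
round 3: derive reach(b,i) via R1 from reach(b,j), parent(j,i)
round 3: derive reach(d,b) via R1 from reach(d,f), parent(f,b)
round 3: derive reach(d,i) via R1 from reach(d,d), parent(d,i)
round 3: derive reach(d,j) via R1 from reach(d,f), parent(f,j)
round 3: derive reach(e,e) via R1 from reach(e,i), parent(i,e)
round 3: derive reach(e,g) via R1 from reach(e,i), parent(i,g)
round 3: derive reach(f,e) via R1 from reach(f,i), parent(i,e)
round 3: derive reach(f,g) via R1 from reach(f,i), parent(i,g)
round 3: derive reach(h,e) via R1 from reach(h,i), parent(i,e)
round 3: derive reach(h,g) via R1 from reach(h,i), parent(i,g)
round 3: derive reach(i,d) via R1 from reach(i,e), parent(e,d)
round 3: derive reach(i,h) via R1 from reach(i,g), parent(g,h)
round 3: derive reach(i,j) via R1 from reach(i,f), parent(f,j)
round 3: derive reach(j,i) via R1 from reach(j,d), parent(d,i)
round 4: derive reach(e,f) via R1 from reach(e,g), parent(g,f)
round 4: derive reach(e,h) via R1 from reach(e,g), parent(g,h)
round 4: derive reach(f,f) via R1 from reach(f,g), parent(g,f)
round 4: derive reach(f,h) via R1 from reach(f,g), parent(g,h)
round 4: derive reach(h,f) via R1 from reach(h,g), parent(g,f)
round 4: derive reach(h,h) via R1 from reach(h,g), parent(g,h)
round 5: derive reach(e,b) via R1 from reach(e,f), parent(f,b)
round 5: derive reach(f,b) via R1 from reach(f,f), parent(f,b)
round 5: derive reach(h,b) via R1 from reach(h,f), parent(f,b)

reach(b,b)
reach(b,d)
reach(b,e)
reach(b,f)
reach(b,g)
reach(b,h)
reach(b,i)
reach(b,j)
reach(d,b)
reach(d,d)
reach(d,e)
reach(d,f)
reach(d,g)
reach(d,h)
reach(d,i)
reach(d,j)
reach(e,b)
reach(e,d)
reach(e,e)
reach(e,f)
reach(e,g)
reach(e,h)
reach(e,i)
reach(e,j)
reach(f,b)
reach(f,d)
reach(f,e)
reach(f,f)
reach(f,g)
reach(f,h)
reach(f,i)
reach(f,j)
reach(h,b)
reach(h,d)
reach(h,e)
reach(h,f)
reach(h,g)
reach(h,h)
reach(h,i)
reach(h,j)
reach(i,b)
reach(i,d)
reach(i,e)
reach(i,f)
reach(i,g)
reach(i,h)
reach(i,i)
reach(i,j)
reach(j,b)
reach(j,d)
reach(j,e)
reach(j,f)
reach(j,g)
reach(j,h)
reach(j,i)
reach(j,j)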